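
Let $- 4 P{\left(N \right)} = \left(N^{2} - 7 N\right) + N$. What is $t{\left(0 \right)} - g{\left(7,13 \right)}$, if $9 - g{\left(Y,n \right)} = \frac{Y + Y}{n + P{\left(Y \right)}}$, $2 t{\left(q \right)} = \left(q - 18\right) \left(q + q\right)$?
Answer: $- \frac{349}{45} \approx -7.7556$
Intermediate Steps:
$t{\left(q \right)} = q \left(-18 + q\right)$ ($t{\left(q \right)} = \frac{\left(q - 18\right) \left(q + q\right)}{2} = \frac{\left(-18 + q\right) 2 q}{2} = \frac{2 q \left(-18 + q\right)}{2} = q \left(-18 + q\right)$)
$P{\left(N \right)} = - \frac{N^{2}}{4} + \frac{3 N}{2}$ ($P{\left(N \right)} = - \frac{\left(N^{2} - 7 N\right) + N}{4} = - \frac{N^{2} - 6 N}{4} = - \frac{N^{2}}{4} + \frac{3 N}{2}$)
$g{\left(Y,n \right)} = 9 - \frac{2 Y}{n + \frac{Y \left(6 - Y\right)}{4}}$ ($g{\left(Y,n \right)} = 9 - \frac{Y + Y}{n + \frac{Y \left(6 - Y\right)}{4}} = 9 - \frac{2 Y}{n + \frac{Y \left(6 - Y\right)}{4}}$)
$t{\left(0 \right)} - g{\left(7,13 \right)} = 0 \left(-18 + 0\right) - \frac{\left(-36\right) 13 + 8 \cdot 7 + 9 \cdot 7 \left(-6 + 7\right)}{\left(-4\right) 13 + 7 \left(-6 + 7\right)} = 0 \left(-18\right) - \frac{-468 + 56 + 9 \cdot 7 \cdot 1}{-52 + 7 \cdot 1} = 0 - \frac{-468 + 56 + 63}{-52 + 7} = 0 - \frac{1}{-45} \left(-349\right) = 0 - \left(- \frac{1}{45}\right) \left(-349\right) = 0 - \frac{349}{45} = - \frac{349}{45}$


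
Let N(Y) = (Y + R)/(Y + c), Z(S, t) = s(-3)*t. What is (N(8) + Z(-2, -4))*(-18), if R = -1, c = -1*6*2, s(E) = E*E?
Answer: 1359/2 ≈ 679.50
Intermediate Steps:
s(E) = E²
c = -12 (c = -6*2 = -12)
Z(S, t) = 9*t (Z(S, t) = (-3)²*t = 9*t)
N(Y) = (-1 + Y)/(-12 + Y) (N(Y) = (Y - 1)/(Y - 12) = (-1 + Y)/(-12 + Y))
(N(8) + Z(-2, -4))*(-18) = ((-1 + 8)/(-12 + 8) + 9*(-4))*(-18) = (7/(-4) - 36)*(-18) = (-¼*7 - 36)*(-18) = (-7/4 - 36)*(-18) = -151/4*(-18) = 1359/2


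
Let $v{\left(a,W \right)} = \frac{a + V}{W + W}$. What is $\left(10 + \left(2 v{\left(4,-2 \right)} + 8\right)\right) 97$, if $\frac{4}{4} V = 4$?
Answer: $1358$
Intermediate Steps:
$V = 4$
$v{\left(a,W \right)} = \frac{4 + a}{2 W}$ ($v{\left(a,W \right)} = \frac{a + 4}{W + W} = \frac{4 + a}{2 W}$)
$\left(10 + \left(2 v{\left(4,-2 \right)} + 8\right)\right) 97 = \left(10 + \left(2 \frac{4 + 4}{2 \left(-2\right)} + 8\right)\right) 97 = \left(10 + \left(2 \cdot \frac{1}{2} \left(- \frac{1}{2}\right) 8 + 8\right)\right) 97 = \left(10 + \left(2 \left(-2\right) + 8\right)\right) 97 = \left(10 + \left(-4 + 8\right)\right) 97 = \left(10 + 4\right) 97 = 14 \cdot 97 = 1358$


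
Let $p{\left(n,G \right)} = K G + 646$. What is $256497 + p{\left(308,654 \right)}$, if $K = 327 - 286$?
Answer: $283957$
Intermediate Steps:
$K = 41$ ($K = 327 - 286 = 41$)
$p{\left(n,G \right)} = 646 + 41 G$ ($p{\left(n,G \right)} = 41 G + 646 = 646 + 41 G$)
$256497 + p{\left(308,654 \right)} = 256497 + \left(646 + 41 \cdot 654\right) = 256497 + \left(646 + 26814\right) = 256497 + 27460 = 283957$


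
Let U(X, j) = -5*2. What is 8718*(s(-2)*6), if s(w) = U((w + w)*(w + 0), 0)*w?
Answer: 1046160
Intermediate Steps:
U(X, j) = -10
s(w) = -10*w
8718*(s(-2)*6) = 8718*(-10*(-2)*6) = 8718*(20*6) = 8718*120 = 1046160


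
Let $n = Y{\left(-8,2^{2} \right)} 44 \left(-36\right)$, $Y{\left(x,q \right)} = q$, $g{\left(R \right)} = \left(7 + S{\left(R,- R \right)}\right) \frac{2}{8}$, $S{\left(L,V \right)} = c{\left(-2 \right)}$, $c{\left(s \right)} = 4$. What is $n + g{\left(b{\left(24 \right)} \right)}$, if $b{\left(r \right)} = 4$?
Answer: $- \frac{25333}{4} \approx -6333.3$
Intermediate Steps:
$S{\left(L,V \right)} = 4$
$g{\left(R \right)} = \frac{11}{4}$ ($g{\left(R \right)} = \left(7 + 4\right) \frac{2}{8} = 11 \cdot 2 \cdot \frac{1}{8} = 11 \cdot \frac{1}{4} = \frac{11}{4}$)
$n = -6336$ ($n = 2^{2} \cdot 44 \left(-36\right) = 4 \cdot 44 \left(-36\right) = 176 \left(-36\right) = -6336$)
$n + g{\left(b{\left(24 \right)} \right)} = -6336 + \frac{11}{4} = - \frac{25333}{4}$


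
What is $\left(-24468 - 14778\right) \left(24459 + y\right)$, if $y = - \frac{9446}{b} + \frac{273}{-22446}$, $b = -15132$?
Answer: $- \frac{1509477015636868}{1572467} \approx -9.5994 \cdot 10^{8}$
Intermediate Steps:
$y = \frac{2887415}{4717401}$ ($y = - \frac{9446}{-15132} + \frac{273}{-22446} = \left(-9446\right) \left(- \frac{1}{15132}\right) + 273 \left(- \frac{1}{22446}\right) = \frac{4723}{7566} - \frac{91}{7482} = \frac{2887415}{4717401} \approx 0.61208$)
$\left(-24468 - 14778\right) \left(24459 + y\right) = \left(-24468 - 14778\right) \left(24459 + \frac{2887415}{4717401}\right) = \left(-39246\right) \frac{115385798474}{4717401} = - \frac{1509477015636868}{1572467}$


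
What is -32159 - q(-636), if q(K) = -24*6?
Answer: -32015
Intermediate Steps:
q(K) = -144
-32159 - q(-636) = -32159 - 1*(-144) = -32159 + 144 = -32015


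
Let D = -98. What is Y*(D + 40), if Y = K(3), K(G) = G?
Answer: -174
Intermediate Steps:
Y = 3
Y*(D + 40) = 3*(-98 + 40) = 3*(-58) = -174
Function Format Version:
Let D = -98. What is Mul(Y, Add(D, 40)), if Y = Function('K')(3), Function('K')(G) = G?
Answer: -174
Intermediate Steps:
Y = 3
Mul(Y, Add(D, 40)) = Mul(3, Add(-98, 40)) = Mul(3, -58) = -174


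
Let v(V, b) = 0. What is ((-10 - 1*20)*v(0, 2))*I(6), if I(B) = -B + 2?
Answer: 0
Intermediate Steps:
I(B) = 2 - B
((-10 - 1*20)*v(0, 2))*I(6) = ((-10 - 1*20)*0)*(2 - 1*6) = ((-10 - 20)*0)*(2 - 6) = -30*0*(-4) = 0*(-4) = 0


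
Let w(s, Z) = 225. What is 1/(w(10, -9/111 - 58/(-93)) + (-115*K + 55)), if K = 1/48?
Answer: 48/13325 ≈ 0.0036023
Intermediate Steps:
K = 1/48 ≈ 0.020833
1/(w(10, -9/111 - 58/(-93)) + (-115*K + 55)) = 1/(225 + (-115*1/48 + 55)) = 1/(225 + (-115/48 + 55)) = 1/(225 + 2525/48) = 1/(13325/48) = 48/13325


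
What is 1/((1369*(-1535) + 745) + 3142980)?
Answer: 1/1042310 ≈ 9.5941e-7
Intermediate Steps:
1/((1369*(-1535) + 745) + 3142980) = 1/((-2101415 + 745) + 3142980) = 1/(-2100670 + 3142980) = 1/1042310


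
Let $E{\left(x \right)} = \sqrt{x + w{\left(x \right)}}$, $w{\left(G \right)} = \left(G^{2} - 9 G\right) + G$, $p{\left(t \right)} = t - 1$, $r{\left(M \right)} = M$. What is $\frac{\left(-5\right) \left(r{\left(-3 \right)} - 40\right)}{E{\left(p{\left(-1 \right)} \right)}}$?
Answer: $\frac{215 \sqrt{2}}{6} \approx 50.676$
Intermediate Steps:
$p{\left(t \right)} = -1 + t$
$w{\left(G \right)} = G^{2} - 8 G$
$E{\left(x \right)} = \sqrt{x + x \left(-8 + x\right)}$
$\frac{\left(-5\right) \left(r{\left(-3 \right)} - 40\right)}{E{\left(p{\left(-1 \right)} \right)}} = \frac{\left(-5\right) \left(-3 - 40\right)}{\sqrt{\left(-1 - 1\right) \left(-7 - 2\right)}} = \frac{\left(-5\right) \left(-43\right)}{\sqrt{- 2 \left(-7 - 2\right)}} = \frac{215}{\sqrt{\left(-2\right) \left(-9\right)}} = \frac{215}{\sqrt{18}} = \frac{215}{3 \sqrt{2}} = 215 \frac{\sqrt{2}}{6} = \frac{215 \sqrt{2}}{6}$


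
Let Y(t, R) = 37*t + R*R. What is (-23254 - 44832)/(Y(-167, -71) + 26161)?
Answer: -68086/25023 ≈ -2.7209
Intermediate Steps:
Y(t, R) = R**2 + 37*t (Y(t, R) = 37*t + R**2 = R**2 + 37*t)
(-23254 - 44832)/(Y(-167, -71) + 26161) = (-23254 - 44832)/(((-71)**2 + 37*(-167)) + 26161) = -68086/((5041 - 6179) + 26161) = -68086/(-1138 + 26161) = -68086/25023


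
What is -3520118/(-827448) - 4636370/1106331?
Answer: 3225587961/50857298516 ≈ 0.063424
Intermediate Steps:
-3520118/(-827448) - 4636370/1106331 = -3520118*(-1/827448) - 4636370*1/1106331 = 1760059/413724 - 4636370/1106331 = 3225587961/50857298516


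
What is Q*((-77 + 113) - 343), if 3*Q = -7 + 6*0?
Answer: 2149/3 ≈ 716.33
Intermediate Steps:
Q = -7/3 (Q = (-7 + 6*0)/3 = (-7 + 0)/3 = (⅓)*(-7) = -7/3 ≈ -2.3333)
Q*((-77 + 113) - 343) = -7*((-77 + 113) - 343)/3 = -7*(36 - 343)/3 = -7/3*(-307) = 2149/3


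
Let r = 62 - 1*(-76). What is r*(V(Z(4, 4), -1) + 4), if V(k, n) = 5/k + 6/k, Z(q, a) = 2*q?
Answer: 2967/4 ≈ 741.75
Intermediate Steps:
r = 138 (r = 62 + 76 = 138)
V(k, n) = 11/k
r*(V(Z(4, 4), -1) + 4) = 138*(11/((2*4)) + 4) = 138*(11/8 + 4) = 138*(43/8) = 2967/4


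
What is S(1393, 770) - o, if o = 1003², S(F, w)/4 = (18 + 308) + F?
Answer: -999133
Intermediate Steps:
S(F, w) = 1304 + 4*F (S(F, w) = 4*((18 + 308) + F) = 4*(326 + F) = 1304 + 4*F)
o = 1006009
S(1393, 770) - o = (1304 + 4*1393) - 1*1006009 = (1304 + 5572) - 1006009 = 6876 - 1006009 = -999133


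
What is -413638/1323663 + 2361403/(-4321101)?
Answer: -545897039403/635520168107 ≈ -0.85898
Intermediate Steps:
-413638/1323663 + 2361403/(-4321101) = -413638*1/1323663 + 2361403*(-1/4321101) = -413638/1323663 - 2361403/4321101 = -545897039403/635520168107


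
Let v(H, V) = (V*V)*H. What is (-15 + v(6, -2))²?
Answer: 81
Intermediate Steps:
v(H, V) = H*V² (v(H, V) = V²*H = H*V²)
(-15 + v(6, -2))² = (-15 + 6*(-2)²)² = (-15 + 6*4)² = (-15 + 24)² = 9² = 81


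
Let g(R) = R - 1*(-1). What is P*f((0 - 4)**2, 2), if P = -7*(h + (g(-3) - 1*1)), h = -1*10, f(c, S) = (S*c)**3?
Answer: 2981888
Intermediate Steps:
g(R) = 1 + R (g(R) = R + 1 = 1 + R)
f(c, S) = S**3*c**3
h = -10
P = 91 (P = -7*(-10 + ((1 - 3) - 1*1)) = -7*(-10 + (-2 - 1)) = -7*(-10 - 3) = -7*(-13) = 91)
P*f((0 - 4)**2, 2) = 91*(2**3*((0 - 4)**2)**3) = 91*(8*((-4)**2)**3) = 91*(8*16**3) = 91*(8*4096) = 91*32768 = 2981888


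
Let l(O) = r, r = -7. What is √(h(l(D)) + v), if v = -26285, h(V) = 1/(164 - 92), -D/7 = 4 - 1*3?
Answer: I*√3785038/12 ≈ 162.13*I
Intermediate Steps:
D = -7 (D = -7*(4 - 1*3) = -7*(4 - 3) = -7*1 = -7)
l(O) = -7
h(V) = 1/72
√(h(l(D)) + v) = √(1/72 - 26285) = √(-1892519/72) = I*√3785038/12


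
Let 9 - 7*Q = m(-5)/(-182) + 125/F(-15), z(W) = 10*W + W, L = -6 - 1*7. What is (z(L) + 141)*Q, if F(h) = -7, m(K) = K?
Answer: -4883/637 ≈ -7.6656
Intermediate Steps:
L = -13 (L = -6 - 7 = -13)
z(W) = 11*W
Q = 4883/1274 (Q = 9/7 - (-5/(-182) + 125/(-7))/7 = 9/7 - (-5*(-1/182) + 125*(-1/7))/7 = 9/7 - (5/182 - 125/7)/7 = 9/7 - 1/7*(-3245/182) = 9/7 + 3245/1274 = 4883/1274 ≈ 3.8328)
(z(L) + 141)*Q = (11*(-13) + 141)*(4883/1274) = (-143 + 141)*(4883/1274) = -2*4883/1274 = -4883/637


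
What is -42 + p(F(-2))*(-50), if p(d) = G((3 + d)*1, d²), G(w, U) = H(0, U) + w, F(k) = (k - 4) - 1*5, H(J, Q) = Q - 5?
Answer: -5442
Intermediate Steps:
H(J, Q) = -5 + Q
F(k) = -9 + k (F(k) = (-4 + k) - 5 = -9 + k)
G(w, U) = -5 + U + w (G(w, U) = (-5 + U) + w = -5 + U + w)
p(d) = -2 + d + d² (p(d) = -5 + d² + (3 + d)*1 = -5 + d² + (3 + d) = -2 + d + d²)
-42 + p(F(-2))*(-50) = -42 + (-2 + (-9 - 2) + (-9 - 2)²)*(-50) = -42 + (-2 - 11 + (-11)²)*(-50) = -42 + (-2 - 11 + 121)*(-50) = -42 + 108*(-50) = -42 - 5400 = -5442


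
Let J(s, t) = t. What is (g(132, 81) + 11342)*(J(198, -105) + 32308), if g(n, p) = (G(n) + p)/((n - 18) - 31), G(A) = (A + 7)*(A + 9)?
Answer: 30949208398/83 ≈ 3.7288e+8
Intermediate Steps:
G(A) = (7 + A)*(9 + A)
g(n, p) = (63 + p + n**2 + 16*n)/(-49 + n) (g(n, p) = ((63 + n**2 + 16*n) + p)/((n - 18) - 31) = (63 + p + n**2 + 16*n)/((-18 + n) - 31) = (63 + p + n**2 + 16*n)/(-49 + n))
(g(132, 81) + 11342)*(J(198, -105) + 32308) = ((63 + 81 + 132**2 + 16*132)/(-49 + 132) + 11342)*(-105 + 32308) = ((63 + 81 + 17424 + 2112)/83 + 11342)*32203 = ((1/83)*19680 + 11342)*32203 = (19680/83 + 11342)*32203 = (961066/83)*32203 = 30949208398/83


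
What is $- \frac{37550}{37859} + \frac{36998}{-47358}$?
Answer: $- \frac{1589500091}{896463261} \approx -1.7731$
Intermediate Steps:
$- \frac{37550}{37859} + \frac{36998}{-47358} = \left(-37550\right) \frac{1}{37859} + 36998 \left(- \frac{1}{47358}\right) = - \frac{37550}{37859} - \frac{18499}{23679} = - \frac{1589500091}{896463261}$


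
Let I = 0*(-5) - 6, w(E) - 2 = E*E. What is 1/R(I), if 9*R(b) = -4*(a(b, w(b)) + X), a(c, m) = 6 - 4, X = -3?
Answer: 9/4 ≈ 2.2500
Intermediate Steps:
w(E) = 2 + E² (w(E) = 2 + E*E = 2 + E²)
a(c, m) = 2
I = -6 (I = 0 - 6 = -6)
R(b) = 4/9 (R(b) = (-4*(2 - 3))/9 = (-4*(-1))/9 = (-1*(-4))/9 = (⅑)*4 = 4/9)
1/R(I) = 1/(4/9) = 9/4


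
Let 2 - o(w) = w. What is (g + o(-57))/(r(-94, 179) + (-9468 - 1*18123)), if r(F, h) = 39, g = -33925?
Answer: 59/48 ≈ 1.2292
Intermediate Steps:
o(w) = 2 - w
(g + o(-57))/(r(-94, 179) + (-9468 - 1*18123)) = (-33925 + (2 - 1*(-57)))/(39 + (-9468 - 1*18123)) = (-33925 + (2 + 57))/(39 + (-9468 - 18123)) = (-33925 + 59)/(39 - 27591) = -33866/(-27552) = -33866*(-1/27552) = 59/48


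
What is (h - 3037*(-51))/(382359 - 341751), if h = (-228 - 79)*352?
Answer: 46823/40608 ≈ 1.1530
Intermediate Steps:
h = -108064 (h = -307*352 = -108064)
(h - 3037*(-51))/(382359 - 341751) = (-108064 - 3037*(-51))/(382359 - 341751) = (-108064 + 154887)/40608 = 46823*(1/40608) = 46823/40608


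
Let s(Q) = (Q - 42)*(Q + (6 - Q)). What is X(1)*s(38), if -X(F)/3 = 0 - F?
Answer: -72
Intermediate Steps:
X(F) = 3*F (X(F) = -3*(0 - F) = -(-3)*F = 3*F)
s(Q) = -252 + 6*Q (s(Q) = (-42 + Q)*6 = -252 + 6*Q)
X(1)*s(38) = (3*1)*(-252 + 6*38) = 3*(-252 + 228) = 3*(-24) = -72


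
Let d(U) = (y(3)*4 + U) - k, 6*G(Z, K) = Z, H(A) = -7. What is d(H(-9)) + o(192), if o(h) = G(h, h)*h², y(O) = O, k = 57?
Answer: 1179596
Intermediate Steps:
G(Z, K) = Z/6
o(h) = h³/6 (o(h) = (h/6)*h² = h³/6)
d(U) = -45 + U (d(U) = (3*4 + U) - 1*57 = (12 + U) - 57 = -45 + U)
d(H(-9)) + o(192) = (-45 - 7) + (⅙)*192³ = -52 + (⅙)*7077888 = -52 + 1179648 = 1179596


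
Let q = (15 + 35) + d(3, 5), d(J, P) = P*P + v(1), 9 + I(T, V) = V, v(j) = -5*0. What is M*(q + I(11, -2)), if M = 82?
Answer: 5248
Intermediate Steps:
v(j) = 0
I(T, V) = -9 + V
d(J, P) = P**2 (d(J, P) = P*P + 0 = P**2 + 0 = P**2)
q = 75 (q = (15 + 35) + 5**2 = 50 + 25 = 75)
M*(q + I(11, -2)) = 82*(75 + (-9 - 2)) = 82*(75 - 11) = 82*64 = 5248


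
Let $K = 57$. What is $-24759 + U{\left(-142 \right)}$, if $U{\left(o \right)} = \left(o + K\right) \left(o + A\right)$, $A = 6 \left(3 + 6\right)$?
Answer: $-17279$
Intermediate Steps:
$A = 54$ ($A = 6 \cdot 9 = 54$)
$U{\left(o \right)} = \left(54 + o\right) \left(57 + o\right)$ ($U{\left(o \right)} = \left(o + 57\right) \left(o + 54\right) = \left(57 + o\right) \left(54 + o\right) = \left(54 + o\right) \left(57 + o\right)$)
$-24759 + U{\left(-142 \right)} = -24759 + \left(3078 + \left(-142\right)^{2} + 111 \left(-142\right)\right) = -24759 + \left(3078 + 20164 - 15762\right) = -24759 + 7480 = -17279$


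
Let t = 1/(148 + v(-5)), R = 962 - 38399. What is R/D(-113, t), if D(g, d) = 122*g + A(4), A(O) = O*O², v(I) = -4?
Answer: 12479/4574 ≈ 2.7282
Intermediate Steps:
R = -37437
t = 1/144 (t = 1/(148 - 4) = 1/144 ≈ 0.0069444)
A(O) = O³
D(g, d) = 64 + 122*g (D(g, d) = 122*g + 4³ = 122*g + 64 = 64 + 122*g)
R/D(-113, t) = -37437/(64 + 122*(-113)) = -37437/(64 - 13786) = -37437/(-13722) = -37437*(-1/13722) = 12479/4574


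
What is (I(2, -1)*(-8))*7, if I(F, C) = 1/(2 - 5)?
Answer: 56/3 ≈ 18.667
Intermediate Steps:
I(F, C) = -⅓ (I(F, C) = 1/(-3) = -⅓)
(I(2, -1)*(-8))*7 = -⅓*(-8)*7 = (8/3)*7 = 56/3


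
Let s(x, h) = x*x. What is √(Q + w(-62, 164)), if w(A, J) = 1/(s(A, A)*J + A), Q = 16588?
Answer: √6591178190892162/630354 ≈ 128.79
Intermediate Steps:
s(x, h) = x²
w(A, J) = 1/(A + J*A²) (w(A, J) = 1/(A²*J + A) = 1/(J*A² + A) = 1/(A + J*A²))
√(Q + w(-62, 164)) = √(16588 + 1/((-62)*(1 - 62*164))) = √(16588 - 1/(62*(1 - 10168))) = √(16588 - 1/62/(-10167)) = √(16588 - 1/62*(-1/10167)) = √(16588 + 1/630354) = √(10456312153/630354) = √6591178190892162/630354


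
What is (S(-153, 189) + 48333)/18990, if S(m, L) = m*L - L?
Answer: 6409/6330 ≈ 1.0125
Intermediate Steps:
S(m, L) = -L + L*m (S(m, L) = L*m - L = -L + L*m)
(S(-153, 189) + 48333)/18990 = (189*(-1 - 153) + 48333)/18990 = (189*(-154) + 48333)*(1/18990) = (-29106 + 48333)*(1/18990) = 19227*(1/18990) = 6409/6330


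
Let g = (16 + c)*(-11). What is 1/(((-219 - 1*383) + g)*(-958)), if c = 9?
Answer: 1/840166 ≈ 1.1902e-6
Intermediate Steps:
g = -275 (g = (16 + 9)*(-11) = 25*(-11) = -275)
1/(((-219 - 1*383) + g)*(-958)) = 1/((-219 - 1*383) - 275*(-958)) = -1/958/((-219 - 383) - 275) = -1/958/(-602 - 275) = -1/958/(-877) = -1/877*(-1/958) = 1/840166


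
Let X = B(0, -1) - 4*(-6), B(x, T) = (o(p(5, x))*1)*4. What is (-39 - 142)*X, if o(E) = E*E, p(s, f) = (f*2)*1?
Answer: -4344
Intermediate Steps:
p(s, f) = 2*f (p(s, f) = (2*f)*1 = 2*f)
o(E) = E²
B(x, T) = 16*x² (B(x, T) = ((2*x)²*1)*4 = ((4*x²)*1)*4 = (4*x²)*4 = 16*x²)
X = 24 (X = 16*0² - 4*(-6) = 16*0 + 24 = 0 + 24 = 24)
(-39 - 142)*X = (-39 - 142)*24 = -181*24 = -4344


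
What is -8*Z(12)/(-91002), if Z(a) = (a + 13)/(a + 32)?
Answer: 25/500511 ≈ 4.9949e-5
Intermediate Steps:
Z(a) = (13 + a)/(32 + a)
-8*Z(12)/(-91002) = -8*(13 + 12)/(32 + 12)/(-91002) = -8*25/44*(-1/91002) = -50/11*(-1/91002) = 25/500511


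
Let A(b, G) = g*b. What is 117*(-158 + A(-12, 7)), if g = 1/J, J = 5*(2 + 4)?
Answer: -92664/5 ≈ -18533.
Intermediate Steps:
J = 30 (J = 5*6 = 30)
g = 1/30 ≈ 0.033333
A(b, G) = b/30
117*(-158 + A(-12, 7)) = 117*(-158 + (1/30)*(-12)) = 117*(-158 - ⅖) = 117*(-792/5) = -92664/5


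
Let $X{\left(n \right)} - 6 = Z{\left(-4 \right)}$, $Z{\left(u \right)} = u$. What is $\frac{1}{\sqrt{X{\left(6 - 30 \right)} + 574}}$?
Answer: $\frac{1}{24} \approx 0.041667$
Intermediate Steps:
$X{\left(n \right)} = 2$ ($X{\left(n \right)} = 6 - 4 = 2$)
$\frac{1}{\sqrt{X{\left(6 - 30 \right)} + 574}} = \frac{1}{\sqrt{2 + 574}} = \frac{1}{\sqrt{576}} = \frac{1}{24}$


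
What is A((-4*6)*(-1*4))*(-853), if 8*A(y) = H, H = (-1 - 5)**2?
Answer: -7677/2 ≈ -3838.5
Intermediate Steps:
H = 36 (H = (-6)**2 = 36)
A(y) = 9/2 (A(y) = (1/8)*36 = 9/2)
A((-4*6)*(-1*4))*(-853) = (9/2)*(-853) = -7677/2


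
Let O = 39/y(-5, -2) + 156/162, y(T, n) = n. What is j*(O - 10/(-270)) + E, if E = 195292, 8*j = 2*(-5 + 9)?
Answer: 390547/2 ≈ 1.9527e+5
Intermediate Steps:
O = -1001/54 (O = 39/(-2) + 156/162 = 39*(-½) + 156*(1/162) = -39/2 + 26/27 = -1001/54 ≈ -18.537)
j = 1 (j = (2*(-5 + 9))/8 = (2*4)/8 = (⅛)*8 = 1)
j*(O - 10/(-270)) + E = 1*(-1001/54 - 10/(-270)) + 195292 = 1*(-1001/54 - 10*(-1/270)) + 195292 = 1*(-1001/54 + 1/27) + 195292 = 1*(-37/2) + 195292 = -37/2 + 195292 = 390547/2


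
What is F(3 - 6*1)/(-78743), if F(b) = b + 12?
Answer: -9/78743 ≈ -0.00011430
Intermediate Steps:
F(b) = 12 + b
F(3 - 6*1)/(-78743) = (12 + (3 - 6*1))/(-78743) = (12 + (3 - 6))*(-1/78743) = (12 - 3)*(-1/78743) = 9*(-1/78743) = -9/78743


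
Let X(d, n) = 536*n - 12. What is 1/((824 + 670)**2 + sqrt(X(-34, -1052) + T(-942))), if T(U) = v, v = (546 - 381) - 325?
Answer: 558009/1245496317335 - I*sqrt(141011)/2490992634670 ≈ 4.4802e-7 - 1.5075e-10*I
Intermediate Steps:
X(d, n) = -12 + 536*n
v = -160 (v = 165 - 325 = -160)
T(U) = -160
1/((824 + 670)**2 + sqrt(X(-34, -1052) + T(-942))) = 1/((824 + 670)**2 + sqrt((-12 + 536*(-1052)) - 160)) = 1/(1494**2 + sqrt((-12 - 563872) - 160)) = 1/(2232036 + sqrt(-563884 - 160)) = 1/(2232036 + sqrt(-564044)) = 1/(2232036 + 2*I*sqrt(141011))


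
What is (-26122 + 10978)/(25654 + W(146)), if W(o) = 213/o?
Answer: -2211024/3745697 ≈ -0.59028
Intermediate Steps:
(-26122 + 10978)/(25654 + W(146)) = (-26122 + 10978)/(25654 + 213/146) = -15144/(25654 + 213*(1/146)) = -15144/(25654 + 213/146) = -15144/3745697/146 = -15144*146/3745697 = -2211024/3745697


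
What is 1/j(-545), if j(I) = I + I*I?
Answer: 1/296480 ≈ 3.3729e-6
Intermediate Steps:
j(I) = I + I**2
1/j(-545) = 1/(-545*(1 - 545)) = 1/(-545*(-544)) = 1/296480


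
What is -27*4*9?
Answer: -972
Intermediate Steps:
-27*4*9 = -108*9 = -1*972 = -972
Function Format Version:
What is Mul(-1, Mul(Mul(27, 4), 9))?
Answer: -972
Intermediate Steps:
Mul(-1, Mul(Mul(27, 4), 9)) = Mul(-1, Mul(108, 9)) = Mul(-1, 972) = -972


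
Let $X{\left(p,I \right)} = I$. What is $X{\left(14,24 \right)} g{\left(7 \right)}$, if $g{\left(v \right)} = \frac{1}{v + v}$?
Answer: $\frac{12}{7} \approx 1.7143$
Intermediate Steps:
$g{\left(v \right)} = \frac{1}{2 v}$
$X{\left(14,24 \right)} g{\left(7 \right)} = 24 \frac{1}{2 \cdot 7} = 24 \cdot \frac{1}{2} \cdot \frac{1}{7} = 24 \cdot \frac{1}{14} = \frac{12}{7}$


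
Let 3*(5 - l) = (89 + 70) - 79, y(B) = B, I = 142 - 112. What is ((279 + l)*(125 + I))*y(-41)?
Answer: -4906060/3 ≈ -1.6354e+6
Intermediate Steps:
I = 30
l = -65/3 (l = 5 - ((89 + 70) - 79)/3 = 5 - (159 - 79)/3 = 5 - 1/3*80 = 5 - 80/3 = -65/3 ≈ -21.667)
((279 + l)*(125 + I))*y(-41) = ((279 - 65/3)*(125 + 30))*(-41) = ((772/3)*155)*(-41) = (119660/3)*(-41) = -4906060/3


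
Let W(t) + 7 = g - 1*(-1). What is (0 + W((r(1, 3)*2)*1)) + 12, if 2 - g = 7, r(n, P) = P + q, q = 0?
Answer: 1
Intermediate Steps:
r(n, P) = P (r(n, P) = P + 0 = P)
g = -5 (g = 2 - 1*7 = 2 - 7 = -5)
W(t) = -11 (W(t) = -7 + (-5 - 1*(-1)) = -7 + (-5 + 1) = -7 - 4 = -11)
(0 + W((r(1, 3)*2)*1)) + 12 = (0 - 11) + 12 = -11 + 12 = 1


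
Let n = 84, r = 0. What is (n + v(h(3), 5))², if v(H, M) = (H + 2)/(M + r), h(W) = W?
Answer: 7225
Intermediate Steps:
v(H, M) = (2 + H)/M (v(H, M) = (H + 2)/(M + 0) = (2 + H)/M)
(n + v(h(3), 5))² = (84 + (2 + 3)/5)² = (84 + (⅕)*5)² = (84 + 1)² = 85² = 7225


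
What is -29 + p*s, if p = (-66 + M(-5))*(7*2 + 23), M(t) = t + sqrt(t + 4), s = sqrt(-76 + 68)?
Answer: -29 - 74*I*sqrt(2)*(71 - I) ≈ -133.65 - 7430.3*I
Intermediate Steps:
s = 2*I*sqrt(2) (s = sqrt(-8) = 2*I*sqrt(2) ≈ 2.8284*I)
M(t) = t + sqrt(4 + t)
p = -2627 + 37*I (p = (-66 + (-5 + sqrt(4 - 5)))*(7*2 + 23) = (-66 + (-5 + sqrt(-1)))*(14 + 23) = (-66 + (-5 + I))*37 = (-71 + I)*37 = -2627 + 37*I ≈ -2627.0 + 37.0*I)
-29 + p*s = -29 + (-2627 + 37*I)*(2*I*sqrt(2)) = -29 + 2*I*sqrt(2)*(-2627 + 37*I)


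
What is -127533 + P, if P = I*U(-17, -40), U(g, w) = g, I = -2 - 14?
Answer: -127261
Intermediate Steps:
I = -16
P = 272 (P = -16*(-17) = 272)
-127533 + P = -127533 + 272 = -127261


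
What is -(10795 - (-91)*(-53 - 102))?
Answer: 3310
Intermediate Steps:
-(10795 - (-91)*(-53 - 102)) = -(10795 - (-91)*(-155)) = -(10795 - 1*14105) = -(10795 - 14105) = -1*(-3310) = 3310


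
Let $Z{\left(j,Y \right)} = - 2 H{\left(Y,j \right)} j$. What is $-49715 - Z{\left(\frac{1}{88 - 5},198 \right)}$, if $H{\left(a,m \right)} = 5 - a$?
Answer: $- \frac{4126731}{83} \approx -49720.0$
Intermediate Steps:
$Z{\left(j,Y \right)} = j \left(-10 + 2 Y\right)$ ($Z{\left(j,Y \right)} = - 2 \left(5 - Y\right) j = \left(-10 + 2 Y\right) j = j \left(-10 + 2 Y\right)$)
$-49715 - Z{\left(\frac{1}{88 - 5},198 \right)} = -49715 - \frac{2 \left(-5 + 198\right)}{88 - 5} = -49715 - 2 \cdot \frac{1}{83} \cdot 193 = -49715 - \frac{386}{83} = - \frac{4126731}{83}$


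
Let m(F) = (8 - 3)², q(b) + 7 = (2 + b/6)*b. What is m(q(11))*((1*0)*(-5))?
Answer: 0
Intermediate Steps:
q(b) = -7 + b*(2 + b/6) (q(b) = -7 + (2 + b/6)*b = -7 + b*(2 + b/6))
m(F) = 25 (m(F) = 5² = 25)
m(q(11))*((1*0)*(-5)) = 25*((1*0)*(-5)) = 25*(0*(-5)) = 25*0 = 0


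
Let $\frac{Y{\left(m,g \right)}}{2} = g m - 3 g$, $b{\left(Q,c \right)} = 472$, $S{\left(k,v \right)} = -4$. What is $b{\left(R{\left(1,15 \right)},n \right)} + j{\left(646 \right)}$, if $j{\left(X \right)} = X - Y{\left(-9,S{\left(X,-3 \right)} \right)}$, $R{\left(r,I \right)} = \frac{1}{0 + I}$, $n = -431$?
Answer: $1022$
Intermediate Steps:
$R{\left(r,I \right)} = \frac{1}{I}$
$Y{\left(m,g \right)} = - 6 g + 2 g m$ ($Y{\left(m,g \right)} = 2 \left(g m - 3 g\right) = 2 \left(- 3 g + g m\right) = - 6 g + 2 g m$)
$j{\left(X \right)} = -96 + X$ ($j{\left(X \right)} = X - 2 \left(-4\right) \left(-3 - 9\right) = X - 2 \left(-4\right) \left(-12\right) = X - 96 = -96 + X$)
$b{\left(R{\left(1,15 \right)},n \right)} + j{\left(646 \right)} = 472 + \left(-96 + 646\right) = 472 + 550 = 1022$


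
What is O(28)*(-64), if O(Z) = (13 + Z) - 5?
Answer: -2304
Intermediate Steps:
O(Z) = 8 + Z
O(28)*(-64) = (8 + 28)*(-64) = 36*(-64) = -2304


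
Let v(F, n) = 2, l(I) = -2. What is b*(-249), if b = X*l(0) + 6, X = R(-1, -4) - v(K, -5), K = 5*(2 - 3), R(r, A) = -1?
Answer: -2988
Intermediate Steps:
K = -5 (K = 5*(-1) = -5)
X = -3 (X = -1 - 1*2 = -1 - 2 = -3)
b = 12 (b = -3*(-2) + 6 = 6 + 6 = 12)
b*(-249) = 12*(-249) = -2988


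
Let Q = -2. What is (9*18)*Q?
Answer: -324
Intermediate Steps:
(9*18)*Q = (9*18)*(-2) = 162*(-2) = -324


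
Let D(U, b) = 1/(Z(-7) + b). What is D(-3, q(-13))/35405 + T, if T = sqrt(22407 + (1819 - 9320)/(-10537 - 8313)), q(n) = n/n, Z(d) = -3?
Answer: -1/70810 + sqrt(1884462166)/290 ≈ 149.69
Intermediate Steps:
q(n) = 1
D(U, b) = 1/(-3 + b)
T = sqrt(1884462166)/290 (T = sqrt(22407 - 7501/(-18850)) = sqrt(22407 - 7501*(-1/18850)) = sqrt(22407 + 577/1450) = sqrt(32490727/1450) = sqrt(1884462166)/290 ≈ 149.69)
D(-3, q(-13))/35405 + T = 1/((-3 + 1)*35405) + sqrt(1884462166)/290 = (1/35405)/(-2) + sqrt(1884462166)/290 = -1/2*1/35405 + sqrt(1884462166)/290 = -1/70810 + sqrt(1884462166)/290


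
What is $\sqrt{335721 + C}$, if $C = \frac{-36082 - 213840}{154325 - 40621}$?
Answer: $\frac{\sqrt{271273373409503}}{28426} \approx 579.41$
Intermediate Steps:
$C = - \frac{124961}{56852}$ ($C = - \frac{249922}{113704} = \left(-249922\right) \frac{1}{113704} = - \frac{124961}{56852} \approx -2.198$)
$\sqrt{335721 + C} = \sqrt{335721 - \frac{124961}{56852}} = \sqrt{\frac{19086285331}{56852}} = \frac{\sqrt{271273373409503}}{28426}$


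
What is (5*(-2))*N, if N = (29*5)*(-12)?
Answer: 17400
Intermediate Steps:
N = -1740 (N = 145*(-12) = -1740)
(5*(-2))*N = (5*(-2))*(-1740) = -10*(-1740) = 17400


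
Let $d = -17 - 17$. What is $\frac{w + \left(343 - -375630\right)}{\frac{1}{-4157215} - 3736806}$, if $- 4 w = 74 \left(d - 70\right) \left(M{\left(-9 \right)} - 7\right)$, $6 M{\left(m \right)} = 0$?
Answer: $- \frac{1507011223575}{15534705955291} \approx -0.097009$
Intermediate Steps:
$M{\left(m \right)} = 0$ ($M{\left(m \right)} = \frac{1}{6} \cdot 0 = 0$)
$d = -34$
$w = -13468$ ($w = - \frac{74 \left(-34 - 70\right) \left(0 - 7\right)}{4} = - \frac{74 \left(-104\right) \left(-7\right)}{4} = - \frac{\left(-7696\right) \left(-7\right)}{4} = \left(- \frac{1}{4}\right) 53872 = -13468$)
$\frac{w + \left(343 - -375630\right)}{\frac{1}{-4157215} - 3736806} = \frac{-13468 + \left(343 - -375630\right)}{\frac{1}{-4157215} - 3736806} = \frac{-13468 + \left(343 + 375630\right)}{- \frac{1}{4157215} - 3736806} = \frac{-13468 + 375973}{- \frac{15534705955291}{4157215}} = 362505 \left(- \frac{4157215}{15534705955291}\right) = - \frac{1507011223575}{15534705955291}$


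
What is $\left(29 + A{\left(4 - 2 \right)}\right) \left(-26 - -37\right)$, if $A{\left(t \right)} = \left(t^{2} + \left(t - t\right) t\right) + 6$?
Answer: $429$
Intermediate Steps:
$A{\left(t \right)} = 6 + t^{2}$ ($A{\left(t \right)} = \left(t^{2} + 0 t\right) + 6 = \left(t^{2} + 0\right) + 6 = t^{2} + 6 = 6 + t^{2}$)
$\left(29 + A{\left(4 - 2 \right)}\right) \left(-26 - -37\right) = \left(29 + \left(6 + \left(4 - 2\right)^{2}\right)\right) \left(-26 - -37\right) = \left(29 + \left(6 + \left(4 - 2\right)^{2}\right)\right) \left(-26 + 37\right) = \left(29 + \left(6 + 2^{2}\right)\right) 11 = \left(29 + \left(6 + 4\right)\right) 11 = \left(29 + 10\right) 11 = 39 \cdot 11 = 429$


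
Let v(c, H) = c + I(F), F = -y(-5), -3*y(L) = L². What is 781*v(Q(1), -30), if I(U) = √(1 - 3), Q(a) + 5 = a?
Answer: -3124 + 781*I*√2 ≈ -3124.0 + 1104.5*I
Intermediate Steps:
Q(a) = -5 + a
y(L) = -L²/3
F = 25/3 (F = -(-1)*(-5)²/3 = -(-1)*25/3 = -1*(-25/3) = 25/3 ≈ 8.3333)
I(U) = I*√2 (I(U) = √(-2) = I*√2)
v(c, H) = c + I*√2
781*v(Q(1), -30) = 781*((-5 + 1) + I*√2) = 781*(-4 + I*√2) = -3124 + 781*I*√2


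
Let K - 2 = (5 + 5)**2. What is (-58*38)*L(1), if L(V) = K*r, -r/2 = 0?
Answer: 0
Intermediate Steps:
r = 0 (r = -2*0 = 0)
K = 102 (K = 2 + (5 + 5)**2 = 2 + 10**2 = 2 + 100 = 102)
L(V) = 0 (L(V) = 102*0 = 0)
(-58*38)*L(1) = -58*38*0 = -2204*0 = 0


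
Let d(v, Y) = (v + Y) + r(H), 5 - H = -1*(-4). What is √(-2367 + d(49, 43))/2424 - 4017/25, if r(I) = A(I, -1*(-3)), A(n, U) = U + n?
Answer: -4017/25 + I*√2271/2424 ≈ -160.68 + 0.01966*I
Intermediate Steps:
H = 1 (H = 5 - (-1)*(-4) = 5 - 1*4 = 5 - 4 = 1)
r(I) = 3 + I (r(I) = -1*(-3) + I = 3 + I)
d(v, Y) = 4 + Y + v (d(v, Y) = (v + Y) + (3 + 1) = (Y + v) + 4 = 4 + Y + v)
√(-2367 + d(49, 43))/2424 - 4017/25 = √(-2367 + (4 + 43 + 49))/2424 - 4017/25 = √(-2367 + 96)*(1/2424) - 4017*1/25 = √(-2271)*(1/2424) - 4017/25 = (I*√2271)*(1/2424) - 4017/25 = I*√2271/2424 - 4017/25 = -4017/25 + I*√2271/2424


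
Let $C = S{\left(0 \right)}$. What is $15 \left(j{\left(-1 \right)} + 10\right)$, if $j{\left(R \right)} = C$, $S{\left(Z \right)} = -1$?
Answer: $135$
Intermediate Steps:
$C = -1$
$j{\left(R \right)} = -1$
$15 \left(j{\left(-1 \right)} + 10\right) = 15 \left(-1 + 10\right) = 15 \cdot 9 = 135$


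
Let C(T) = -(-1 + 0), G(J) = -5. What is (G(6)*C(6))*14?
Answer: -70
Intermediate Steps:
C(T) = 1 (C(T) = -1*(-1) = 1)
(G(6)*C(6))*14 = -5*1*14 = -5*14 = -70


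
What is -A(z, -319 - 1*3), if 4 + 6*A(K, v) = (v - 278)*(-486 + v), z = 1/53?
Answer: -242398/3 ≈ -80799.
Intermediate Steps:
z = 1/53 ≈ 0.018868
A(K, v) = -2/3 + (-486 + v)*(-278 + v)/6 (A(K, v) = -2/3 + ((v - 278)*(-486 + v))/6 = -2/3 + ((-278 + v)*(-486 + v))/6 = -2/3 + ((-486 + v)*(-278 + v))/6 = -2/3 + (-486 + v)*(-278 + v)/6)
-A(z, -319 - 1*3) = -(67552/3 - 382*(-319 - 1*3)/3 + (-319 - 1*3)**2/6) = -(67552/3 - 382*(-319 - 3)/3 + (-319 - 3)**2/6) = -(67552/3 - 382/3*(-322) + (1/6)*(-322)**2) = -(67552/3 + 123004/3 + (1/6)*103684) = -(67552/3 + 123004/3 + 51842/3) = -1*242398/3 = -242398/3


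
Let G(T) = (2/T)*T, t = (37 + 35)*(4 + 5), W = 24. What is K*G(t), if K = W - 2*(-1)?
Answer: 52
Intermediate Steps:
t = 648 (t = 72*9 = 648)
G(T) = 2
K = 26 (K = 24 - 2*(-1) = 24 - 1*(-2) = 24 + 2 = 26)
K*G(t) = 26*2 = 52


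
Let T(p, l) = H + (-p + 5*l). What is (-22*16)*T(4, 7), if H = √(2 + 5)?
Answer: -10912 - 352*√7 ≈ -11843.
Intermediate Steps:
H = √7 ≈ 2.6458
T(p, l) = √7 - p + 5*l (T(p, l) = √7 + (-p + 5*l) = √7 - p + 5*l)
(-22*16)*T(4, 7) = (-22*16)*(√7 - 1*4 + 5*7) = -352*(√7 - 4 + 35) = -352*(31 + √7) = -10912 - 352*√7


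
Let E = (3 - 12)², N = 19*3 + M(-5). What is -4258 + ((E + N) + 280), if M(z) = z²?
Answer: -3815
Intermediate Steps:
N = 82 (N = 19*3 + (-5)² = 57 + 25 = 82)
E = 81 (E = (-9)² = 81)
-4258 + ((E + N) + 280) = -4258 + ((81 + 82) + 280) = -4258 + (163 + 280) = -4258 + 443 = -3815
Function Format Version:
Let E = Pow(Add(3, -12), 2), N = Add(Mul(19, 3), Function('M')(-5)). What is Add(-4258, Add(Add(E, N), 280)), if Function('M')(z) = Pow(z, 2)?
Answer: -3815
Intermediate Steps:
N = 82 (N = Add(Mul(19, 3), Pow(-5, 2)) = Add(57, 25) = 82)
E = 81 (E = Pow(-9, 2) = 81)
Add(-4258, Add(Add(E, N), 280)) = Add(-4258, Add(Add(81, 82), 280)) = Add(-4258, Add(163, 280)) = Add(-4258, 443) = -3815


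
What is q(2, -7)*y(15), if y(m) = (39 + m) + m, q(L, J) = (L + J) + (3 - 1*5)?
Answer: -483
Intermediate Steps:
q(L, J) = -2 + J + L (q(L, J) = (J + L) + (3 - 5) = (J + L) - 2 = -2 + J + L)
y(m) = 39 + 2*m
q(2, -7)*y(15) = (-2 - 7 + 2)*(39 + 2*15) = -7*(39 + 30) = -7*69 = -483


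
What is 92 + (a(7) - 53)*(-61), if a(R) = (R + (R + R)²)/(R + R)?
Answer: 4881/2 ≈ 2440.5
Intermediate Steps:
a(R) = (R + 4*R²)/(2*R) (a(R) = (R + (2*R)²)/((2*R)) = (R + 4*R²)*(1/(2*R)) = (R + 4*R²)/(2*R))
92 + (a(7) - 53)*(-61) = 92 + ((½ + 2*7) - 53)*(-61) = 92 + ((½ + 14) - 53)*(-61) = 92 + (29/2 - 53)*(-61) = 92 - 77/2*(-61) = 92 + 4697/2 = 4881/2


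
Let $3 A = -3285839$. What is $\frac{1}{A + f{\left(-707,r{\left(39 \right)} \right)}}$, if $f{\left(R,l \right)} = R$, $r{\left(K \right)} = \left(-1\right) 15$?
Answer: $- \frac{3}{3287960} \approx -9.1242 \cdot 10^{-7}$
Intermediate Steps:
$r{\left(K \right)} = -15$
$A = - \frac{3285839}{3}$ ($A = \frac{1}{3} \left(-3285839\right) = - \frac{3285839}{3} \approx -1.0953 \cdot 10^{6}$)
$\frac{1}{A + f{\left(-707,r{\left(39 \right)} \right)}} = \frac{1}{- \frac{3285839}{3} - 707} = \frac{1}{- \frac{3287960}{3}} = - \frac{3}{3287960}$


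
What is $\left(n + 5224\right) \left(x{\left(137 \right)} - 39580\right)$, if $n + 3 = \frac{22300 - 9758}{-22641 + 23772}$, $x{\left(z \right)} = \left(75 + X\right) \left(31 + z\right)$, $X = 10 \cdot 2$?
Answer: $- \frac{139771184660}{1131} \approx -1.2358 \cdot 10^{8}$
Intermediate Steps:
$X = 20$
$x{\left(z \right)} = 2945 + 95 z$ ($x{\left(z \right)} = \left(75 + 20\right) \left(31 + z\right) = 95 \left(31 + z\right) = 2945 + 95 z$)
$n = \frac{9149}{1131}$ ($n = -3 + \frac{22300 - 9758}{-22641 + 23772} = -3 + \frac{12542}{1131} = \frac{9149}{1131} \approx 8.0893$)
$\left(n + 5224\right) \left(x{\left(137 \right)} - 39580\right) = \left(\frac{9149}{1131} + 5224\right) \left(\left(2945 + 95 \cdot 137\right) - 39580\right) = \frac{5917493 \left(\left(2945 + 13015\right) - 39580\right)}{1131} = \frac{5917493 \left(15960 - 39580\right)}{1131} = \frac{5917493}{1131} \left(-23620\right) = - \frac{139771184660}{1131}$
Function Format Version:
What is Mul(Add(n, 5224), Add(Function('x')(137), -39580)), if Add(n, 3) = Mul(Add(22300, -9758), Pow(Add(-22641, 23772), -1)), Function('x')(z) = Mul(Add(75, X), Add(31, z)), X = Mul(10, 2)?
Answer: Rational(-139771184660, 1131) ≈ -1.2358e+8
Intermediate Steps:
X = 20
Function('x')(z) = Add(2945, Mul(95, z)) (Function('x')(z) = Mul(Add(75, 20), Add(31, z)) = Mul(95, Add(31, z)) = Add(2945, Mul(95, z)))
n = Rational(9149, 1131) (n = Add(-3, Mul(Add(22300, -9758), Pow(Add(-22641, 23772), -1))) = Add(-3, Mul(12542, Pow(1131, -1))) = Add(-3, Mul(12542, Rational(1, 1131))) = Add(-3, Rational(12542, 1131)) = Rational(9149, 1131) ≈ 8.0893)
Mul(Add(n, 5224), Add(Function('x')(137), -39580)) = Mul(Add(Rational(9149, 1131), 5224), Add(Add(2945, Mul(95, 137)), -39580)) = Mul(Rational(5917493, 1131), Add(Add(2945, 13015), -39580)) = Mul(Rational(5917493, 1131), Add(15960, -39580)) = Mul(Rational(5917493, 1131), -23620) = Rational(-139771184660, 1131)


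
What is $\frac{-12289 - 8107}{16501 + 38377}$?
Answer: $- \frac{10198}{27439} \approx -0.37166$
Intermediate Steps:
$\frac{-12289 - 8107}{16501 + 38377} = - \frac{20396}{54878} = \left(-20396\right) \frac{1}{54878} = - \frac{10198}{27439}$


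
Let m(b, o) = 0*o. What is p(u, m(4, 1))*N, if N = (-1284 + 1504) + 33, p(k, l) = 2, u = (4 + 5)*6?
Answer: 506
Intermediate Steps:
u = 54 (u = 9*6 = 54)
m(b, o) = 0
N = 253 (N = 220 + 33 = 253)
p(u, m(4, 1))*N = 2*253 = 506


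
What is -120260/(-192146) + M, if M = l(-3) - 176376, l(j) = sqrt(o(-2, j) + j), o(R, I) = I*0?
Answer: -16944911318/96073 + I*sqrt(3) ≈ -1.7638e+5 + 1.732*I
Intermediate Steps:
o(R, I) = 0
l(j) = sqrt(j) (l(j) = sqrt(0 + j) = sqrt(j))
M = -176376 + I*sqrt(3) (M = sqrt(-3) - 176376 = I*sqrt(3) - 176376 = -176376 + I*sqrt(3) ≈ -1.7638e+5 + 1.732*I)
-120260/(-192146) + M = -120260/(-192146) + (-176376 + I*sqrt(3)) = -120260*(-1/192146) + (-176376 + I*sqrt(3)) = 60130/96073 + (-176376 + I*sqrt(3)) = -16944911318/96073 + I*sqrt(3)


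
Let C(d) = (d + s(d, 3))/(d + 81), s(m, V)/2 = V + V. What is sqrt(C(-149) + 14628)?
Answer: sqrt(16912297)/34 ≈ 120.95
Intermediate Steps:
s(m, V) = 4*V (s(m, V) = 2*(V + V) = 2*(2*V) = 4*V)
C(d) = (12 + d)/(81 + d) (C(d) = (d + 4*3)/(d + 81) = (d + 12)/(81 + d) = (12 + d)/(81 + d))
sqrt(C(-149) + 14628) = sqrt((12 - 149)/(81 - 149) + 14628) = sqrt(-137/(-68) + 14628) = sqrt(-1/68*(-137) + 14628) = sqrt(137/68 + 14628) = sqrt(994841/68) = sqrt(16912297)/34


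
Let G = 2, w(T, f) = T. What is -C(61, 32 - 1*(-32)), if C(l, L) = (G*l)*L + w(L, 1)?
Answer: -7872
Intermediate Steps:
C(l, L) = L + 2*L*l (C(l, L) = (2*l)*L + L = 2*L*l + L = L + 2*L*l)
-C(61, 32 - 1*(-32)) = -(32 - 1*(-32))*(1 + 2*61) = -(32 + 32)*(1 + 122) = -64*123 = -1*7872 = -7872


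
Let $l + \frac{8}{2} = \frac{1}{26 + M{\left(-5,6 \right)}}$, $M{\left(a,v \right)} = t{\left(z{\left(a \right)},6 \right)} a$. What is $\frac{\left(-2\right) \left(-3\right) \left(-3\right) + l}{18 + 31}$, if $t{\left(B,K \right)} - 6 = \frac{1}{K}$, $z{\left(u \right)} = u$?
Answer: $- \frac{92}{203} \approx -0.4532$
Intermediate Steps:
$t{\left(B,K \right)} = 6 + \frac{1}{K}$
$M{\left(a,v \right)} = \frac{37 a}{6}$ ($M{\left(a,v \right)} = \left(6 + \frac{1}{6}\right) a = \frac{37 a}{6}$)
$l = - \frac{122}{29}$ ($l = -4 + \frac{1}{26 + \frac{37}{6} \left(-5\right)} = -4 + \frac{1}{26 - \frac{185}{6}} = -4 + \frac{1}{- \frac{29}{6}} = -4 - \frac{6}{29} = - \frac{122}{29} \approx -4.2069$)
$\frac{\left(-2\right) \left(-3\right) \left(-3\right) + l}{18 + 31} = \frac{\left(-2\right) \left(-3\right) \left(-3\right) - \frac{122}{29}}{18 + 31} = \frac{6 \left(-3\right) - \frac{122}{29}}{49} = \left(-18 - \frac{122}{29}\right) \frac{1}{49} = \left(- \frac{644}{29}\right) \frac{1}{49} = - \frac{92}{203}$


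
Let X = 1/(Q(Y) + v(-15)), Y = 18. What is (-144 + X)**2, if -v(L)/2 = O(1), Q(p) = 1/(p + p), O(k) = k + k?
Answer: 425514384/20449 ≈ 20809.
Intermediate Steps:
O(k) = 2*k
Q(p) = 1/(2*p)
v(L) = -4
X = -36/143 (X = 1/((1/2)/18 - 4) = 1/((1/2)*(1/18) - 4) = 1/(1/36 - 4) = 1/(-143/36) = -36/143 ≈ -0.25175)
(-144 + X)**2 = (-144 - 36/143)**2 = (-20628/143)**2 = 425514384/20449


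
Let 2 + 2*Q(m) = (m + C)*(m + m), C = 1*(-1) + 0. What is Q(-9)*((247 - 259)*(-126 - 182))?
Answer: 328944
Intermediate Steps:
C = -1 (C = -1 + 0 = -1)
Q(m) = -1 + m*(-1 + m) (Q(m) = -1 + ((m - 1)*(m + m))/2 = -1 + ((-1 + m)*(2*m))/2 = -1 + (2*m*(-1 + m))/2 = -1 + m*(-1 + m))
Q(-9)*((247 - 259)*(-126 - 182)) = (-1 + (-9)² - 1*(-9))*((247 - 259)*(-126 - 182)) = (-1 + 81 + 9)*(-12*(-308)) = 89*3696 = 328944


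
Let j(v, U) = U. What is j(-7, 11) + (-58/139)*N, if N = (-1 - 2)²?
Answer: 1007/139 ≈ 7.2446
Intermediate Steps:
N = 9 (N = (-3)² = 9)
j(-7, 11) + (-58/139)*N = 11 - 58/139*9 = 11 - 522/139 = 1007/139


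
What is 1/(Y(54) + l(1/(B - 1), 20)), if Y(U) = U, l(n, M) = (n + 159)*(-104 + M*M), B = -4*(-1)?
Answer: 3/141650 ≈ 2.1179e-5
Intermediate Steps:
B = 4
l(n, M) = (-104 + M²)*(159 + n) (l(n, M) = (159 + n)*(-104 + M²) = (-104 + M²)*(159 + n))
1/(Y(54) + l(1/(B - 1), 20)) = 1/(54 + (-16536 - 104/(4 - 1) + 159*20² + 20²/(4 - 1))) = 1/(54 + (-16536 - 104/3 + 159*400 + 400/3)) = 1/(54 + (-16536 - 104*⅓ + 63600 + (⅓)*400)) = 1/(54 + (-16536 - 104/3 + 63600 + 400/3)) = 1/(54 + 141488/3) = 1/(141650/3) = 3/141650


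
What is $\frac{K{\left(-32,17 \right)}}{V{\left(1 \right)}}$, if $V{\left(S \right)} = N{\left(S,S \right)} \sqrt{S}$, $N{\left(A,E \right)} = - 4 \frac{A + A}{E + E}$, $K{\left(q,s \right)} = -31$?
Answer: $\frac{31}{4} \approx 7.75$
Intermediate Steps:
$N{\left(A,E \right)} = - \frac{4 A}{E}$ ($N{\left(A,E \right)} = - 4 \frac{2 A}{2 E} = - 4 \cdot 2 A \frac{1}{2 E} = - 4 \frac{A}{E} = - \frac{4 A}{E}$)
$V{\left(S \right)} = - 4 \sqrt{S}$ ($V{\left(S \right)} = - \frac{4 S}{S} \sqrt{S} = - 4 \sqrt{S}$)
$\frac{K{\left(-32,17 \right)}}{V{\left(1 \right)}} = - \frac{31}{\left(-4\right) \sqrt{1}} = - \frac{31}{\left(-4\right) 1} = - \frac{31}{-4} = \left(-31\right) \left(- \frac{1}{4}\right) = \frac{31}{4}$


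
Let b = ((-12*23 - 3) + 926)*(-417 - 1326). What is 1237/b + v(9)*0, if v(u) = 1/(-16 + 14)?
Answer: -1237/1127721 ≈ -0.0010969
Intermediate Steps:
v(u) = -1/2 (v(u) = 1/(-2) = -1/2)
b = -1127721 (b = ((-276 - 3) + 926)*(-1743) = (-279 + 926)*(-1743) = 647*(-1743) = -1127721)
1237/b + v(9)*0 = 1237/(-1127721) - 1/2*0 = 1237*(-1/1127721) + 0 = -1237/1127721 + 0 = -1237/1127721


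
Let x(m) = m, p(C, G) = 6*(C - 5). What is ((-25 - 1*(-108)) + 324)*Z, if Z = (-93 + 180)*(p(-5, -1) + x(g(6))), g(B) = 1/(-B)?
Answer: -4260883/2 ≈ -2.1304e+6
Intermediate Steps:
g(B) = -1/B
p(C, G) = -30 + 6*C (p(C, G) = 6*(-5 + C) = -30 + 6*C)
Z = -10469/2 (Z = (-93 + 180)*((-30 + 6*(-5)) - 1/6) = 87*((-30 - 30) - 1*⅙) = 87*(-60 - ⅙) = 87*(-361/6) = -10469/2 ≈ -5234.5)
((-25 - 1*(-108)) + 324)*Z = ((-25 - 1*(-108)) + 324)*(-10469/2) = ((-25 + 108) + 324)*(-10469/2) = (83 + 324)*(-10469/2) = 407*(-10469/2) = -4260883/2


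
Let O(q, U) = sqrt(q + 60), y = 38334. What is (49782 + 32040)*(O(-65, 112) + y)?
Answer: 3136564548 + 81822*I*sqrt(5) ≈ 3.1366e+9 + 1.8296e+5*I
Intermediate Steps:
O(q, U) = sqrt(60 + q)
(49782 + 32040)*(O(-65, 112) + y) = (49782 + 32040)*(sqrt(60 - 65) + 38334) = 81822*(sqrt(-5) + 38334) = 81822*(I*sqrt(5) + 38334) = 81822*(38334 + I*sqrt(5)) = 3136564548 + 81822*I*sqrt(5)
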